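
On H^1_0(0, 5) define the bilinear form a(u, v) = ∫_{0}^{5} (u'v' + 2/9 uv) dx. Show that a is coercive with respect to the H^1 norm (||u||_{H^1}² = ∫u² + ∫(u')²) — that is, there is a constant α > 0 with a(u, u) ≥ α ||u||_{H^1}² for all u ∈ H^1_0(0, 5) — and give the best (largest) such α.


α = (50/9 + π^2)/(π^2 + 25)

Coercivity of a(·,·) on H^1_0(0, 5) means a(u, u) ≥ α ||u||_{H^1}² for every u ∈ H^1_0.
The interval has length L = 5, and Poincaré/coercivity depend only on L. Here a(u, u) = ∫(u')² + (2/9)·∫u².
Here 0 < c = 2/9 < 1. The condition a(u,u) ≥ α||u||_{H^1}² reads (1−α)∫(u')² ≥ (α−c)∫u². Any admissible α is ≤ 1 (rapidly oscillating u have ∫u²/∫(u')² → 0), and α = 1 would force 0 ≥ (1−c)∫u², impossible since c < 1; so 1−α > 0. By the sharp Poincaré inequality on H^1_0 of an interval of length L, ∫(u')² ≥ (π/L)²∫u² with equality for the first sine mode sin(π(x−x₀)/L) (x₀ the left endpoint), so the inequality holds for all u iff (1−α)(π/L)² ≥ α − c, i.e. α ≤ ((π/L)² + c)/((π/L)² + 1) = (1 + c(L/π)²)/(1 + (L/π)²). With (π/L)² = π^2/25 and c = 2/9, the largest admissible constant is α = ((π/L)² + c)/((π/L)² + 1).
Simplifying, α = (50/9 + π^2)/(π^2 + 25).


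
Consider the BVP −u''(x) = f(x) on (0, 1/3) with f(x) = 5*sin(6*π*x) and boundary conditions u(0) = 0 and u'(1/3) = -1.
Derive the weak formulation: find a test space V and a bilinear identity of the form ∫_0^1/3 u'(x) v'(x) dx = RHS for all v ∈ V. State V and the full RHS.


V = {v ∈ H^1(0, 1/3) : v(0) = 0} (test functions vanish at x = 0 where u is specified); weak form: ∫_0^1/3 u'v' dx = ∫_0^1/3 (5*sin(6*π*x)) v dx − v(1/3) for all v ∈ V.

Multiply both sides by a test function v and integrate from 0 to 1/3:
  ∫_0^1/3 −u''(x) v(x) dx = ∫_0^1/3 f(x) v(x) dx.
Integrate the LHS by parts once:
  ∫_0^1/3 −u'' v dx = −[u'(x) v(x)]_0^1/3 + ∫_0^1/3 u'(x) v'(x) dx.
Thus ∫_0^1/3 u'(x) v'(x) dx = ∫_0^1/3 f(x) v(x) dx + [u'(x) v(x)]_0^1/3.
Choose V so that boundary terms are either known or forced to vanish.
Mixed BC: u(0) = 0 (Dirichlet) and u'(1/3) = -1 (Neumann). Define V = {v ∈ H^1(0, 1/3) : v(0) = 0}. Then [u' v]_0^1/3 = u'(1/3)·v(1/3) − u'(0)·0 = − v(1/3).
Weak formulation: find u (satisfying any essential BC) such that ∫_0^1/3 u'(x) v'(x) dx = ∫_0^1/3 f v dx − v(1/3) for all v ∈ V (Dirichlet at 0 absorbed into V; Neumann datum at x = 1/3 contributes the boundary term).
Substituting f(x) = 5*sin(6*π*x), the right-hand side is ∫_0^1/3 (5*sin(6*π*x)) v dx − v(1/3).


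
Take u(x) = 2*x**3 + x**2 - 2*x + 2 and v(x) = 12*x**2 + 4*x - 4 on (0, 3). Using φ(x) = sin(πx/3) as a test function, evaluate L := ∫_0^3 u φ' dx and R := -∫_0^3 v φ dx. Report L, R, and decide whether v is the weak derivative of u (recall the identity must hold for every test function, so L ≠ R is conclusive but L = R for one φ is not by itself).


LHS = -168/π + 648/π^3, RHS = -336/π + 1296/π^3. No, v is not the weak derivative of u.

u(x) = 2*x**3 + x**2 - 2*x + 2, classical derivative u'(x) = 6*x**2 + 2*x - 2.
φ(x) = sin(πx/3), so φ'(x) = π*cos(π*x/3)/3.
Note φ(0) = φ(3) = 0, so the boundary term u·φ vanishes.
LHS = ∫_0^3 u(x) φ'(x) dx = ∫_0^3 (2*π*x^3*cos(π*x/3)/3 + π*x^2*cos(π*x/3)/3 - 2*π*x*cos(π*x/3)/3 + 2*π*cos(π*x/3)/3) dx. Term by term:
  ∫_0^3 2*π*cos(π*x/3)/3 dx = 0;  ∫_0^3 -2*π*x*cos(π*x/3)/3 dx = 12/π;  ∫_0^3 π*x^2*cos(π*x/3)/3 dx = -18/π;
  ∫_0^3 2*π*x^3*cos(π*x/3)/3 dx = -162/π + 648/π^3.
Sum: 0 + 12/π − 18/π + -162/π + 648/π^3 = -168/π + 648/π^3.
So LHS = -168/π + 648/π^3.
∫_0^3 v(x) φ(x) dx = ∫_0^3 (12*x^2*sin(π*x/3) + 4*x*sin(π*x/3) - 4*sin(π*x/3)) dx. Term by term:
  ∫_0^3 -4*sin(π*x/3) dx = -24/π;  ∫_0^3 4*x*sin(π*x/3) dx = 36/π;  ∫_0^3 12*x^2*sin(π*x/3) dx = -1296/π^3 + 324/π.
Sum: -24/π + 36/π + -1296/π^3 + 324/π = -1296/π^3 + 336/π.
So RHS = -∫_0^3 v(x) φ(x) dx = -336/π + 1296/π^3.
LHS − RHS = -648/π^3 + 168/π ≠ 0, so the identity fails.
(For a valid weak derivative the identity must hold for EVERY test function, in particular this one. The failure shows v is NOT the weak derivative of u.)
Correct weak derivative would be u'(x) = 6*x**2 + 2*x - 2.


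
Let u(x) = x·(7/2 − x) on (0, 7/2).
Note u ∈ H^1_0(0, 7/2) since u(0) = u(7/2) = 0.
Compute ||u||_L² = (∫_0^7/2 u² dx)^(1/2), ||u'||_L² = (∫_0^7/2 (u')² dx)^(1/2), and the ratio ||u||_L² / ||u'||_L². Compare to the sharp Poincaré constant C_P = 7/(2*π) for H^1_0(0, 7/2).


||u||_L² / ||u'||_L² = 7*sqrt(10)/20 < C_P = 7/(2*π).

u(x) = x·(7/2 − x), so u'(x) = 7/2 - 2*x.
u(x) = x·(7/2 − x) vanishes at x = 0 and x = 7/2, so u ∈ H^1_0(0, 7/2). Differentiate via the product rule and integrate the resulting polynomials term by term.
  ∫_0^7/2 u² dx = ∫_0^7/2 (x^4 - 7*x^3 + 49*x^2/4) dx. Term by term:
    ∫_0^7/2 x^4 dx = 16807/160;  ∫_0^7/2 -7*x^3 dx = -16807/64;  ∫_0^7/2 49*x^2/4 dx = 16807/96.
  Sum: 16807/160 − 16807/64 + 16807/96 = 16807/960.
  ∫_0^7/2 (u')² dx = ∫_0^7/2 (4*x^2 - 14*x + 49/4) dx. Term by term:
    ∫_0^7/2 4*x^2 dx = 343/6;  ∫_0^7/2 -14*x dx = -343/4;  ∫_0^7/2 49/4 dx = 343/8.
  Sum: 343/6 − 343/4 + 343/8 = 343/24.
∫_0^7/2 u² dx = 16807/960, so ||u||_L² = 49*sqrt(105)/120.
∫_0^7/2 (u')² dx = 343/24, so ||u'||_L² = 7*sqrt(42)/12.
Ratio ||u||_L² / ||u'||_L² = 7*sqrt(10)/20.
Sharp Poincaré constant on H^1_0(0, 7/2) is C_P = L/π = 7/(2*π), achieved by sin(2*π/7·x).
A polynomial bump cannot attain the sharp Poincaré constant (only the first sine eigenfunction does), so the ratio is strictly less than C_P, consistent with ||u||_L² ≤ C_P ||u'||_L².


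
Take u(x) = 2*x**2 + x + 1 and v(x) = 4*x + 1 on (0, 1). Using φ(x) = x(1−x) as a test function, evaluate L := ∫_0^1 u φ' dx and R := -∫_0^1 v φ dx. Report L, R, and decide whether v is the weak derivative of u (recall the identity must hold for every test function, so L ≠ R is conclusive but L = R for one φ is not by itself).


LHS = -1/2, RHS = -1/2. Yes, v = u' weakly.

u(x) = 2*x**2 + x + 1, classical derivative u'(x) = 4*x + 1.
φ(x) = x(1−x), so φ'(x) = 1 - 2*x.
Note φ(0) = φ(1) = 0, so the boundary term u·φ vanishes.
LHS = ∫_0^1 u(x) φ'(x) dx = ∫_0^1 (-4*x^3 - x + 1) dx. Term by term:
  ∫_0^1 -4*x^3 dx = -1;  ∫_0^1 -x dx = -1/2;  ∫_0^1 1 dx = 1.
Sum: -1 − 1/2 + 1 = -1/2.
So LHS = -1/2.
∫_0^1 v(x) φ(x) dx = ∫_0^1 (-4*x^3 + 3*x^2 + x) dx. Term by term:
  ∫_0^1 -4*x^3 dx = -1;  ∫_0^1 3*x^2 dx = 1;  ∫_0^1 x dx = 1/2.
Sum: -1 + 1 + 1/2 = 1/2.
So RHS = -∫_0^1 v(x) φ(x) dx = -1/2.
LHS = RHS, so the identity holds for this test φ.
Moreover u is smooth here and v(x) = u'(x) = 4*x + 1 pointwise, so the identity holds for every test function. Hence v is the weak derivative of u.


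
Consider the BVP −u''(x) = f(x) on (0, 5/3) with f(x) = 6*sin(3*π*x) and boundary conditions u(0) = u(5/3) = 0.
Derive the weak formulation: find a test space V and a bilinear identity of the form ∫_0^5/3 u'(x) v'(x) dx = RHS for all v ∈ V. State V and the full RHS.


V = H^1_0(0, 5/3) (so v(0) = v(5/3) = 0); weak form: ∫_0^5/3 u'v' dx = ∫_0^5/3 (6*sin(3*π*x)) v dx for all v ∈ V.

Multiply both sides by a test function v and integrate from 0 to 5/3:
  ∫_0^5/3 −u''(x) v(x) dx = ∫_0^5/3 f(x) v(x) dx.
Integrate the LHS by parts once:
  ∫_0^5/3 −u'' v dx = −[u'(x) v(x)]_0^5/3 + ∫_0^5/3 u'(x) v'(x) dx.
Thus ∫_0^5/3 u'(x) v'(x) dx = ∫_0^5/3 f(x) v(x) dx + [u'(x) v(x)]_0^5/3.
Choose V so that boundary terms are either known or forced to vanish.
u is Dirichlet: u(0) = u(5/3) = 0. Let V = H^1_0(0, 5/3); then v(0) = v(5/3) = 0, and [u' v]_0^5/3 = 0.
Weak formulation: find u (satisfying any essential BC) such that ∫_0^5/3 u'(x) v'(x) dx = ∫_0^5/3 f v dx for all v ∈ V.
Substituting f(x) = 6*sin(3*π*x), the right-hand side is ∫_0^5/3 (6*sin(3*π*x)) v dx.


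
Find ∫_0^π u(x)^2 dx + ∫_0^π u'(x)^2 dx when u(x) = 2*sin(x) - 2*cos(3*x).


||u||_{H^1(0,π)}^2 = 24*π

u'(x) = 6*sin(3*x) + 2*cos(x).
Expand u² and (u')² and integrate term by term on (0, π), using: for integers n ≥ 1, ∫_0^π sin²(nx) dx = ∫_0^π cos²(nx) dx = π/2; for n ≠ n', ∫_0^π sin(nx)sin(n'x) dx = ∫_0^π cos(nx)cos(n'x) dx = 0; and by product-to-sum, ∫_0^π sin(nx)cos(n'x) dx = ½∫_0^π [sin((n+n')x) + sin((n−n')x)] dx, which is 0 when n+n' is even and 2n/(n²−n'²) when n+n' is odd (it need not vanish on (0, π)).
  u² squared terms: (-2)²·∫cos(3x)² dx = 4·π/2 = 2*π;  (2)²·∫sin(x)² dx = 4·π/2 = 2*π.
  u² cross terms: 2·(-2)·(2)·∫cos(3x)·sin(x) dx = -8·(0) = 0.
  So ∫_0^π u² dx = 2*π + 2*π + 0 = 4*π.
  (u')² squared terms: (2)²·∫cos(x)² dx = 4·π/2 = 2*π;  (6)²·∫sin(3x)² dx = 36·π/2 = 18*π.
  (u')² cross terms: 2·(2)·(6)·∫cos(x)·sin(3x) dx = 24·(0) = 0.
  So ∫_0^π (u')² dx = 2*π + 18*π + 0 = 20*π.
||u||_{H^1}^2 = (4*π) + (20*π) = 24*π.


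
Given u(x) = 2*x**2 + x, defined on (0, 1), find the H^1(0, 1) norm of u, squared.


||u||_{H^1}^2 = 187/15

The H^1 norm (squared) on an interval (0, L) is
  ||u||_{H^1}^2 = ∫_0^L u(x)^2 dx + ∫_0^L u'(x)^2 dx.
Compute u'(x) = 4*x + 1.
Then u(x)^2 = 4*x**4 + 4*x**3 + x**2 and u'(x)^2 = 16*x**2 + 8*x + 1.
Integrate each monomial from 0 to 1 using ∫_0^1 c·x^n dx = c·1^(n+1)/(n+1):
  ∫_0^1 u(x)^2 dx = ∫_0^1 (4*x^4 + 4*x^3 + x^2) dx. Term by term:
    ∫_0^1 4*x^4 dx = 4/5;  ∫_0^1 4*x^3 dx = 1;  ∫_0^1 x^2 dx = 1/3.
  Sum: 4/5 + 1 + 1/3 = 32/15.
  ∫_0^1 u'(x)^2 dx = ∫_0^1 (16*x^2 + 8*x + 1) dx. Term by term:
    ∫_0^1 16*x^2 dx = 16/3;  ∫_0^1 8*x dx = 4;  ∫_0^1 1 dx = 1.
  Sum: 16/3 + 4 + 1 = 31/3.
Adding: ||u||_{H^1}^2 = 32/15 + 31/3 = 187/15.


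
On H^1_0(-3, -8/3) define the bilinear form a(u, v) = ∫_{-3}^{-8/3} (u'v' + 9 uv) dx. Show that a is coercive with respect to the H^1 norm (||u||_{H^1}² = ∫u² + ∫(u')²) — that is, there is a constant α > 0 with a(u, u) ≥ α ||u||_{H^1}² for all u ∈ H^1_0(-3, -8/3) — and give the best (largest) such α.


α = 1

Coercivity of a(·,·) on H^1_0(-3, -8/3) means a(u, u) ≥ α ||u||_{H^1}² for every u ∈ H^1_0.
The interval has length L = 1/3, and Poincaré/coercivity depend only on L. Here a(u, u) = ∫(u')² + (9)·∫u².
Here c = 9 ≥ 1, so a(u,u) = ∫(u')² + c∫u² ≥ ∫(u')² + ∫u² = ||u||_{H^1}², i.e. α = 1 works. No larger α is possible: a(u,u) ≥ α||u||_{H^1}² means (1−α)∫(u')² ≥ (α−c)∫u², and for the modes u_n = sin(nπ(x−x₀)/L) (x₀ the left endpoint) one has ∫u_n²/∫(u_n')² = (L/(nπ))² → 0, so a(u_n,u_n)/||u_n||_{H^1}² → 1. Hence the optimal constant is α = 1.
Therefore α = 1.


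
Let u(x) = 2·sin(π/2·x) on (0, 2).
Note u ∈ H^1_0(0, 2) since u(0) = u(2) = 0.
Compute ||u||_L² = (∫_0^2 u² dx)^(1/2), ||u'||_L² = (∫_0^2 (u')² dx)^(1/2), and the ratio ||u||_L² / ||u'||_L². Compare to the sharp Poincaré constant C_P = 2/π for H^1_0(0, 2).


||u||_L² / ||u'||_L² = 2/π = C_P.

u(x) = 2·sin(π/2·x), so u'(x) = π*cos(π*x/2).
Writing u(x) = A·sin(kπx/L) with A = 2 and k = 1, use ∫_0^L sin²(kπx/L) dx = L/2 and ∫_0^L cos²(kπx/L) dx = L/2.
u² = 4·sin²(π/2·x) and (u')² = π^2·cos²(π/2·x), and each of sin², cos² integrates to L/2 = 1 over (0, 2).
∫_0^2 u² dx = 4, so ||u||_L² = 2.
∫_0^2 (u')² dx = π^2, so ||u'||_L² = π.
Ratio ||u||_L² / ||u'||_L² = 2/π.
Sharp Poincaré constant on H^1_0(0, 2) is C_P = L/π = 2/π, achieved by sin(π/2·x).
This is the k = 1 eigenfunction (up to amplitude), so the ratio equals the sharp Poincaré constant exactly.


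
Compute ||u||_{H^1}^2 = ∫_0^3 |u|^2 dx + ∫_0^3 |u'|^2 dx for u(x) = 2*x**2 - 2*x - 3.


||u||_{H^1}^2 = 627/5

The H^1 norm (squared) on an interval (0, L) is
  ||u||_{H^1}^2 = ∫_0^L u(x)^2 dx + ∫_0^L u'(x)^2 dx.
Compute u'(x) = 4*x - 2.
Then u(x)^2 = 4*x**4 - 8*x**3 - 8*x**2 + 12*x + 9 and u'(x)^2 = 16*x**2 - 16*x + 4.
Integrate each monomial from 0 to 3 using ∫_0^3 c·x^n dx = c·3^(n+1)/(n+1):
  ∫_0^3 u(x)^2 dx = ∫_0^3 (4*x^4 - 8*x^3 - 8*x^2 + 12*x + 9) dx. Term by term:
    ∫_0^3 4*x^4 dx = 972/5;  ∫_0^3 -8*x^3 dx = -162;  ∫_0^3 -8*x^2 dx = -72;
    ∫_0^3 12*x dx = 54;  ∫_0^3 9 dx = 27.
  Sum: 972/5 − 162 − 72 + 54 + 27 = 207/5.
  ∫_0^3 u'(x)^2 dx = ∫_0^3 (16*x^2 - 16*x + 4) dx. Term by term:
    ∫_0^3 16*x^2 dx = 144;  ∫_0^3 -16*x dx = -72;  ∫_0^3 4 dx = 12.
  Sum: 144 − 72 + 12 = 84.
Adding: ||u||_{H^1}^2 = 207/5 + 84 = 627/5.


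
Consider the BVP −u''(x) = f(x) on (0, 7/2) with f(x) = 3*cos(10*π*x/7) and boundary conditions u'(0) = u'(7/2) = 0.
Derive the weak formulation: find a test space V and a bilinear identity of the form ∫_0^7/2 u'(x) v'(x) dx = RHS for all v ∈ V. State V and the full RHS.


V = H^1(0, 7/2) (no boundary constraint on v; u is determined up to an additive constant); weak form: ∫_0^7/2 u'v' dx = ∫_0^7/2 (3*cos(10*π*x/7)) v dx for all v ∈ V.

Multiply both sides by a test function v and integrate from 0 to 7/2:
  ∫_0^7/2 −u''(x) v(x) dx = ∫_0^7/2 f(x) v(x) dx.
Integrate the LHS by parts once:
  ∫_0^7/2 −u'' v dx = −[u'(x) v(x)]_0^7/2 + ∫_0^7/2 u'(x) v'(x) dx.
Thus ∫_0^7/2 u'(x) v'(x) dx = ∫_0^7/2 f(x) v(x) dx + [u'(x) v(x)]_0^7/2.
Choose V so that boundary terms are either known or forced to vanish.
u has homogeneous Neumann: u'(0) = u'(7/2) = 0. So [u' v]_0^7/2 = 0·v(7/2) − 0·v(0) = 0 for any v; take V = H^1(0, 7/2).
Weak formulation: find u (satisfying any essential BC) such that ∫_0^7/2 u'(x) v'(x) dx = ∫_0^7/2 f v dx for all v ∈ V (homogeneous Neumann, so boundary terms vanish).
Substituting f(x) = 3*cos(10*π*x/7), the right-hand side is ∫_0^7/2 (3*cos(10*π*x/7)) v dx.
Compatibility check (pure Neumann): taking v ≡ 1 ∈ V gives 0 = ∫_0^7/2 f dx + (0) − (0), i.e. ∫_0^7/2 f dx must equal u'(0) − u'(7/2) = 0. Indeed ∫_0^7/2 (3*cos(10*π*x/7)) dx = 0, so the data are compatible. The solution is then unique only up to an additive constant (fix it e.g. by requiring ∫_0^7/2 u dx = 0).


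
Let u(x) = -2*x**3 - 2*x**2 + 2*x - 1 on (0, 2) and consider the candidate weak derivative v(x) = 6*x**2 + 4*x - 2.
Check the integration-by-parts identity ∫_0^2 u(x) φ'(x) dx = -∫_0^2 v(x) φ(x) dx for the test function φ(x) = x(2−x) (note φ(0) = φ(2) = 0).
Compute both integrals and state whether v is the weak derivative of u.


LHS = 184/15, RHS = -184/15. No, v is not the weak derivative of u.

u(x) = -2*x**3 - 2*x**2 + 2*x - 1, classical derivative u'(x) = -6*x**2 - 4*x + 2.
φ(x) = x(2−x), so φ'(x) = 2 - 2*x.
Note φ(0) = φ(2) = 0, so the boundary term u·φ vanishes.
LHS = ∫_0^2 u(x) φ'(x) dx = ∫_0^2 (4*x^4 - 8*x^2 + 6*x - 2) dx. Term by term:
  ∫_0^2 4*x^4 dx = 128/5;  ∫_0^2 -8*x^2 dx = -64/3;  ∫_0^2 6*x dx = 12;
  ∫_0^2 -2 dx = -4.
Sum: 128/5 − 64/3 + 12 − 4 = 184/15.
So LHS = 184/15.
∫_0^2 v(x) φ(x) dx = ∫_0^2 (-6*x^4 + 8*x^3 + 10*x^2 - 4*x) dx. Term by term:
  ∫_0^2 -6*x^4 dx = -192/5;  ∫_0^2 8*x^3 dx = 32;  ∫_0^2 10*x^2 dx = 80/3;
  ∫_0^2 -4*x dx = -8.
Sum: -192/5 + 32 + 80/3 − 8 = 184/15.
So RHS = -∫_0^2 v(x) φ(x) dx = -184/15.
LHS − RHS = 368/15 ≠ 0, so the identity fails.
(For a valid weak derivative the identity must hold for EVERY test function, in particular this one. The failure shows v is NOT the weak derivative of u.)
Correct weak derivative would be u'(x) = -6*x**2 - 4*x + 2.


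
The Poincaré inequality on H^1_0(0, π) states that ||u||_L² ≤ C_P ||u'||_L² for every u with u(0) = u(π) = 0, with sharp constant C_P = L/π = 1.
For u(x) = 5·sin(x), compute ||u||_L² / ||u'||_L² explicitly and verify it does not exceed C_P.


||u||_L² / ||u'||_L² = 1 = C_P.

u(x) = 5·sin(x), so u'(x) = 5*cos(x).
Writing u(x) = A·sin(kπx/L) with A = 5 and k = 1, use ∫_0^L sin²(kπx/L) dx = L/2 and ∫_0^L cos²(kπx/L) dx = L/2.
u² = 25·sin²(x) and (u')² = 25·cos²(x), and each of sin², cos² integrates to L/2 = π/2 over (0, π).
∫_0^π u² dx = 25*π/2, so ||u||_L² = 5*sqrt(2)*sqrt(π)/2.
∫_0^π (u')² dx = 25*π/2, so ||u'||_L² = 5*sqrt(2)*sqrt(π)/2.
Ratio ||u||_L² / ||u'||_L² = 1.
Sharp Poincaré constant on H^1_0(0, π) is C_P = L/π = 1, achieved by sin(x).
This is the k = 1 eigenfunction (up to amplitude), so the ratio equals the sharp Poincaré constant exactly.


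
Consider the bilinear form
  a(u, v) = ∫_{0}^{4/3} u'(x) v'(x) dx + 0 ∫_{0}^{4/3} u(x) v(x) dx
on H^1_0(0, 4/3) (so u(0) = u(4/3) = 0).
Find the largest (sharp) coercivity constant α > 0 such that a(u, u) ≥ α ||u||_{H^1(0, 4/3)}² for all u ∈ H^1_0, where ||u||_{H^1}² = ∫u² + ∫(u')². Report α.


α = 9*π^2/(16 + 9*π^2)

Coercivity of a(·,·) on H^1_0(0, 4/3) means a(u, u) ≥ α ||u||_{H^1}² for every u ∈ H^1_0.
The interval has length L = 4/3, and Poincaré/coercivity depend only on L. Here a(u, u) = ∫(u')² + (0)·∫u².
Here c = 0, so a(u,u) = ∫(u')² alone. The condition a(u,u) ≥ α||u||_{H^1}² reads (1−α)∫(u')² ≥ (α−c)∫u². Any admissible α is ≤ 1 (rapidly oscillating u have ∫u²/∫(u')² → 0), and α = 1 would force 0 ≥ (1−c)∫u², impossible since c < 1; so 1−α > 0. By the sharp Poincaré inequality on H^1_0 of an interval of length L, ∫(u')² ≥ (π/L)²∫u² with equality for the first sine mode sin(π(x−x₀)/L) (x₀ the left endpoint), so the inequality holds for all u iff (1−α)(π/L)² ≥ α − c, i.e. α ≤ ((π/L)² + c)/((π/L)² + 1) = (1 + c(L/π)²)/(1 + (L/π)²). (Direct route, valid since c ≤ 0: Poincaré gives c∫u² ≥ c(L/π)²∫(u')², so a(u,u) ≥ (1 + c(L/π)²)∫(u')², while ||u||_{H^1}² ≤ (1 + (L/π)²)∫(u')²; dividing yields the same α.) With (π/L)² = 9*π^2/16 and c = 0, the largest admissible constant is α = ((π/L)² + c)/((π/L)² + 1).
Simplifying, α = 9*π^2/(16 + 9*π^2).


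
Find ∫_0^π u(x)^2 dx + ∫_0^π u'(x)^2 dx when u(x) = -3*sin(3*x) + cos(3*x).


||u||_{H^1(0,π)}^2 = 50*π

u'(x) = -3*sin(3*x) - 9*cos(3*x).
Expand u² and (u')² and integrate term by term on (0, π), using: for integers n ≥ 1, ∫_0^π sin²(nx) dx = ∫_0^π cos²(nx) dx = π/2; for n ≠ n', ∫_0^π sin(nx)sin(n'x) dx = ∫_0^π cos(nx)cos(n'x) dx = 0; and by product-to-sum, ∫_0^π sin(nx)cos(n'x) dx = ½∫_0^π [sin((n+n')x) + sin((n−n')x)] dx, which is 0 when n+n' is even and 2n/(n²−n'²) when n+n' is odd (it need not vanish on (0, π)).
  u² squared terms: (-3)²·∫sin(3x)² dx = 9·π/2 = 9*π/2;  (1)²·∫cos(3x)² dx = 1·π/2 = π/2.
  u² cross terms: 2·(-3)·(1)·∫sin(3x)·cos(3x) dx = -6·(0) = 0.
  So ∫_0^π u² dx = 9*π/2 + π/2 + 0 = 5*π.
  (u')² squared terms: (-9)²·∫cos(3x)² dx = 81·π/2 = 81*π/2;  (-3)²·∫sin(3x)² dx = 9·π/2 = 9*π/2.
  (u')² cross terms: 2·(-9)·(-3)·∫cos(3x)·sin(3x) dx = 54·(0) = 0.
  So ∫_0^π (u')² dx = 81*π/2 + 9*π/2 + 0 = 45*π.
||u||_{H^1}^2 = (5*π) + (45*π) = 50*π.


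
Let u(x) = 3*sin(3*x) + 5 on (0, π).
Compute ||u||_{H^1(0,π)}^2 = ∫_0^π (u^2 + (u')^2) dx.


||u||_{H^1(0,π)}^2 = 20 + 70*π

u'(x) = 9*cos(3*x).
Expand u² and (u')² and integrate term by term on (0, π), using: for integers n ≥ 1, ∫_0^π sin²(nx) dx = ∫_0^π cos²(nx) dx = π/2; for n ≠ n', ∫_0^π sin(nx)sin(n'x) dx = ∫_0^π cos(nx)cos(n'x) dx = 0; and by product-to-sum, ∫_0^π sin(nx)cos(n'x) dx = ½∫_0^π [sin((n+n')x) + sin((n−n')x)] dx, which is 0 when n+n' is even and 2n/(n²−n'²) when n+n' is odd (it need not vanish on (0, π)). For the constant mode: ∫_0^π 1 dx = π, ∫_0^π cos(nx) dx = 0, ∫_0^π sin(nx) dx = (1−(−1)^n)/n.
  u² squared terms: (5)²·∫1 dx = 25·π = 25*π;  (3)²·∫sin(3x)² dx = 9·π/2 = 9*π/2.
  u² cross terms: 2·(5)·(3)·∫1·sin(3x) dx = 30·(2/3) = 20.
  So ∫_0^π u² dx = 25*π + 9*π/2 + 20 = 20 + 59*π/2.
  (u')² squared terms: (9)²·∫cos(3x)² dx = 81·π/2 = 81*π/2.
  So ∫_0^π (u')² dx = 81*π/2.
||u||_{H^1}^2 = (20 + 59*π/2) + (81*π/2) = 20 + 70*π.


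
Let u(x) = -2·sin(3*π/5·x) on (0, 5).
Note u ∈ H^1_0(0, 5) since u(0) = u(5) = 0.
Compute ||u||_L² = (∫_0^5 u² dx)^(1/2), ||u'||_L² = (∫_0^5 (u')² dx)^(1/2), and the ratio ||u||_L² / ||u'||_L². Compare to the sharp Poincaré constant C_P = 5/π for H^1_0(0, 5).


||u||_L² / ||u'||_L² = 5/(3*π) < C_P = 5/π.

u(x) = -2·sin(3*π/5·x), so u'(x) = -6*π*cos(3*π*x/5)/5.
Writing u(x) = A·sin(kπx/L) with A = -2 and k = 3, use ∫_0^L sin²(kπx/L) dx = L/2 and ∫_0^L cos²(kπx/L) dx = L/2.
u² = 4·sin²(3*π/5·x) and (u')² = 36*π^2/25·cos²(3*π/5·x), and each of sin², cos² integrates to L/2 = 5/2 over (0, 5).
∫_0^5 u² dx = 10, so ||u||_L² = sqrt(10).
∫_0^5 (u')² dx = 18*π^2/5, so ||u'||_L² = 3*sqrt(10)*π/5.
Ratio ||u||_L² / ||u'||_L² = 5/(3*π).
Sharp Poincaré constant on H^1_0(0, 5) is C_P = L/π = 5/π, achieved by sin(π/5·x).
This is the k = 3 harmonic; the ratio L/(kπ) is strictly less than C_P = L/π, consistent with the sharp inequality ||u||_L² ≤ C_P ||u'||_L².


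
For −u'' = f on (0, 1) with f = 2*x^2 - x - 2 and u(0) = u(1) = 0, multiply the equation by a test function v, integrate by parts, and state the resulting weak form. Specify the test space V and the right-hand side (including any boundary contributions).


V = H^1_0(0, 1) (so v(0) = v(1) = 0); weak form: ∫_0^1 u'v' dx = ∫_0^1 (2*x^2 - x - 2) v dx for all v ∈ V.

Multiply both sides by a test function v and integrate from 0 to 1:
  ∫_0^1 −u''(x) v(x) dx = ∫_0^1 f(x) v(x) dx.
Integrate the LHS by parts once:
  ∫_0^1 −u'' v dx = −[u'(x) v(x)]_0^1 + ∫_0^1 u'(x) v'(x) dx.
Thus ∫_0^1 u'(x) v'(x) dx = ∫_0^1 f(x) v(x) dx + [u'(x) v(x)]_0^1.
Choose V so that boundary terms are either known or forced to vanish.
u is Dirichlet: u(0) = u(1) = 0. Let V = H^1_0(0, 1); then v(0) = v(1) = 0, and [u' v]_0^1 = 0.
Weak formulation: find u (satisfying any essential BC) such that ∫_0^1 u'(x) v'(x) dx = ∫_0^1 f v dx for all v ∈ V.
Substituting f(x) = 2*x^2 - x - 2, the right-hand side is ∫_0^1 (2*x^2 - x - 2) v dx.


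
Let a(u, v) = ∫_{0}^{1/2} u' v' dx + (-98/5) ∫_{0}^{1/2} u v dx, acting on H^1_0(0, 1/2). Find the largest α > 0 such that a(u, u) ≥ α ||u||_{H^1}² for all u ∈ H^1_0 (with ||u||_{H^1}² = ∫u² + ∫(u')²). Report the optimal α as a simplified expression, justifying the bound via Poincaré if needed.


α = 2*(-49 + 10*π^2)/(5*(1 + 4*π^2))

Coercivity of a(·,·) on H^1_0(0, 1/2) means a(u, u) ≥ α ||u||_{H^1}² for every u ∈ H^1_0.
The interval has length L = 1/2, and Poincaré/coercivity depend only on L. Here a(u, u) = ∫(u')² + (-98/5)·∫u².
Here c = -98/5 < 0 with |c| < (π/L)² = 4*π^2, so coercivity still holds. The condition a(u,u) ≥ α||u||_{H^1}² reads (1−α)∫(u')² ≥ (α−c)∫u². Any admissible α is ≤ 1 (rapidly oscillating u have ∫u²/∫(u')² → 0), and α = 1 would force 0 ≥ (1−c)∫u², impossible since c < 1; so 1−α > 0. By the sharp Poincaré inequality on H^1_0 of an interval of length L, ∫(u')² ≥ (π/L)²∫u² with equality for the first sine mode sin(π(x−x₀)/L) (x₀ the left endpoint), so the inequality holds for all u iff (1−α)(π/L)² ≥ α − c, i.e. α ≤ ((π/L)² + c)/((π/L)² + 1) = (1 + c(L/π)²)/(1 + (L/π)²). (Direct route, valid since c ≤ 0: Poincaré gives c∫u² ≥ c(L/π)²∫(u')², so a(u,u) ≥ (1 + c(L/π)²)∫(u')², while ||u||_{H^1}² ≤ (1 + (L/π)²)∫(u')²; dividing yields the same α.) With (π/L)² = 4*π^2 and c = -98/5, the largest admissible constant is α = ((π/L)² + c)/((π/L)² + 1).
Simplifying, α = 2*(-49 + 10*π^2)/(5*(1 + 4*π^2)).


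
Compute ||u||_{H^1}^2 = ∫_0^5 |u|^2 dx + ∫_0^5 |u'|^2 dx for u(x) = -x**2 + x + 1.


||u||_{H^1}^2 = 845/2

The H^1 norm (squared) on an interval (0, L) is
  ||u||_{H^1}^2 = ∫_0^L u(x)^2 dx + ∫_0^L u'(x)^2 dx.
Compute u'(x) = 1 - 2*x.
Then u(x)^2 = x**4 - 2*x**3 - x**2 + 2*x + 1 and u'(x)^2 = 4*x**2 - 4*x + 1.
Integrate each monomial from 0 to 5 using ∫_0^5 c·x^n dx = c·5^(n+1)/(n+1):
  ∫_0^5 u(x)^2 dx = ∫_0^5 (x^4 - 2*x^3 - x^2 + 2*x + 1) dx. Term by term:
    ∫_0^5 x^4 dx = 625;  ∫_0^5 -2*x^3 dx = -625/2;  ∫_0^5 -x^2 dx = -125/3;
    ∫_0^5 2*x dx = 25;  ∫_0^5 1 dx = 5.
  Sum: 625 − 625/2 − 125/3 + 25 + 5 = 1805/6.
  ∫_0^5 u'(x)^2 dx = ∫_0^5 (4*x^2 - 4*x + 1) dx. Term by term:
    ∫_0^5 4*x^2 dx = 500/3;  ∫_0^5 -4*x dx = -50;  ∫_0^5 1 dx = 5.
  Sum: 500/3 − 50 + 5 = 365/3.
Adding: ||u||_{H^1}^2 = 1805/6 + 365/3 = 845/2.


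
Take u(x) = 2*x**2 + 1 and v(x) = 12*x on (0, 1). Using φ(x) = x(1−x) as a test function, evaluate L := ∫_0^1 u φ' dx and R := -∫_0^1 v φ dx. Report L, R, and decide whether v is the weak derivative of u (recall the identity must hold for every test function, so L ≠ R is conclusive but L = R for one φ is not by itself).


LHS = -1/3, RHS = -1. No, v is not the weak derivative of u.

u(x) = 2*x**2 + 1, classical derivative u'(x) = 4*x.
φ(x) = x(1−x), so φ'(x) = 1 - 2*x.
Note φ(0) = φ(1) = 0, so the boundary term u·φ vanishes.
LHS = ∫_0^1 u(x) φ'(x) dx = ∫_0^1 (-4*x^3 + 2*x^2 - 2*x + 1) dx. Term by term:
  ∫_0^1 -4*x^3 dx = -1;  ∫_0^1 2*x^2 dx = 2/3;  ∫_0^1 -2*x dx = -1;
  ∫_0^1 1 dx = 1.
Sum: -1 + 2/3 − 1 + 1 = -1/3.
So LHS = -1/3.
∫_0^1 v(x) φ(x) dx = ∫_0^1 (-12*x^3 + 12*x^2) dx. Term by term:
  ∫_0^1 -12*x^3 dx = -3;  ∫_0^1 12*x^2 dx = 4.
Sum: -3 + 4 = 1.
So RHS = -∫_0^1 v(x) φ(x) dx = -1.
LHS − RHS = 2/3 ≠ 0, so the identity fails.
(For a valid weak derivative the identity must hold for EVERY test function, in particular this one. The failure shows v is NOT the weak derivative of u.)
Correct weak derivative would be u'(x) = 4*x.


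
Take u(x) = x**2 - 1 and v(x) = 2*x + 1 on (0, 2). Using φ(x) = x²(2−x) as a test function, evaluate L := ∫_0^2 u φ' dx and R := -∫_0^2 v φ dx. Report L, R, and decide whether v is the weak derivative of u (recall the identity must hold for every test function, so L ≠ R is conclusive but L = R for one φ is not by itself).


LHS = -16/5, RHS = -68/15. No, v is not the weak derivative of u.

u(x) = x**2 - 1, classical derivative u'(x) = 2*x.
φ(x) = x²(2−x), so φ'(x) = x*(4 - 3*x).
Note φ(0) = φ(2) = 0, so the boundary term u·φ vanishes.
LHS = ∫_0^2 u(x) φ'(x) dx = ∫_0^2 (-3*x^4 + 4*x^3 + 3*x^2 - 4*x) dx. Term by term:
  ∫_0^2 -3*x^4 dx = -96/5;  ∫_0^2 4*x^3 dx = 16;  ∫_0^2 3*x^2 dx = 8;
  ∫_0^2 -4*x dx = -8.
Sum: -96/5 + 16 + 8 − 8 = -16/5.
So LHS = -16/5.
∫_0^2 v(x) φ(x) dx = ∫_0^2 (-2*x^4 + 3*x^3 + 2*x^2) dx. Term by term:
  ∫_0^2 -2*x^4 dx = -64/5;  ∫_0^2 3*x^3 dx = 12;  ∫_0^2 2*x^2 dx = 16/3.
Sum: -64/5 + 12 + 16/3 = 68/15.
So RHS = -∫_0^2 v(x) φ(x) dx = -68/15.
LHS − RHS = 4/3 ≠ 0, so the identity fails.
(For a valid weak derivative the identity must hold for EVERY test function, in particular this one. The failure shows v is NOT the weak derivative of u.)
Correct weak derivative would be u'(x) = 2*x.


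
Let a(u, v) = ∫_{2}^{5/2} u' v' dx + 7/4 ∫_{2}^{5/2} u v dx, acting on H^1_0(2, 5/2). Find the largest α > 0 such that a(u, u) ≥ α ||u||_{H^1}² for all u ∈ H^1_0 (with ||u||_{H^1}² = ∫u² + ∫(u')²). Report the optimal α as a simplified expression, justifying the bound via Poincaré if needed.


α = 1

Coercivity of a(·,·) on H^1_0(2, 5/2) means a(u, u) ≥ α ||u||_{H^1}² for every u ∈ H^1_0.
The interval has length L = 1/2, and Poincaré/coercivity depend only on L. Here a(u, u) = ∫(u')² + (7/4)·∫u².
Here c = 7/4 ≥ 1, so a(u,u) = ∫(u')² + c∫u² ≥ ∫(u')² + ∫u² = ||u||_{H^1}², i.e. α = 1 works. No larger α is possible: a(u,u) ≥ α||u||_{H^1}² means (1−α)∫(u')² ≥ (α−c)∫u², and for the modes u_n = sin(nπ(x−x₀)/L) (x₀ the left endpoint) one has ∫u_n²/∫(u_n')² = (L/(nπ))² → 0, so a(u_n,u_n)/||u_n||_{H^1}² → 1. Hence the optimal constant is α = 1.
Therefore α = 1.


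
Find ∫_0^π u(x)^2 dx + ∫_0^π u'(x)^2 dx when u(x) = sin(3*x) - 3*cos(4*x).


||u||_{H^1(0,π)}^2 = 612/7 + 163*π/2

u'(x) = 12*sin(4*x) + 3*cos(3*x).
Expand u² and (u')² and integrate term by term on (0, π), using: for integers n ≥ 1, ∫_0^π sin²(nx) dx = ∫_0^π cos²(nx) dx = π/2; for n ≠ n', ∫_0^π sin(nx)sin(n'x) dx = ∫_0^π cos(nx)cos(n'x) dx = 0; and by product-to-sum, ∫_0^π sin(nx)cos(n'x) dx = ½∫_0^π [sin((n+n')x) + sin((n−n')x)] dx, which is 0 when n+n' is even and 2n/(n²−n'²) when n+n' is odd (it need not vanish on (0, π)).
  u² squared terms: (-3)²·∫cos(4x)² dx = 9·π/2 = 9*π/2;  (1)²·∫sin(3x)² dx = 1·π/2 = π/2.
  u² cross terms: 2·(-3)·(1)·∫cos(4x)·sin(3x) dx = -6·(-6/7) = 36/7.
  So ∫_0^π u² dx = 9*π/2 + π/2 + 36/7 = 36/7 + 5*π.
  (u')² squared terms: (3)²·∫cos(3x)² dx = 9·π/2 = 9*π/2;  (12)²·∫sin(4x)² dx = 144·π/2 = 72*π.
  (u')² cross terms: 2·(3)·(12)·∫cos(3x)·sin(4x) dx = 72·(8/7) = 576/7.
  So ∫_0^π (u')² dx = 9*π/2 + 72*π + 576/7 = 576/7 + 153*π/2.
||u||_{H^1}^2 = (36/7 + 5*π) + (576/7 + 153*π/2) = 612/7 + 163*π/2.


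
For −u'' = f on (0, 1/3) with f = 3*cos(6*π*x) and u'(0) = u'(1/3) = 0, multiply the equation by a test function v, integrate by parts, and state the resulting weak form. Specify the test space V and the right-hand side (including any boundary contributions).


V = H^1(0, 1/3) (no boundary constraint on v; u is determined up to an additive constant); weak form: ∫_0^1/3 u'v' dx = ∫_0^1/3 (3*cos(6*π*x)) v dx for all v ∈ V.

Multiply both sides by a test function v and integrate from 0 to 1/3:
  ∫_0^1/3 −u''(x) v(x) dx = ∫_0^1/3 f(x) v(x) dx.
Integrate the LHS by parts once:
  ∫_0^1/3 −u'' v dx = −[u'(x) v(x)]_0^1/3 + ∫_0^1/3 u'(x) v'(x) dx.
Thus ∫_0^1/3 u'(x) v'(x) dx = ∫_0^1/3 f(x) v(x) dx + [u'(x) v(x)]_0^1/3.
Choose V so that boundary terms are either known or forced to vanish.
u has homogeneous Neumann: u'(0) = u'(1/3) = 0. So [u' v]_0^1/3 = 0·v(1/3) − 0·v(0) = 0 for any v; take V = H^1(0, 1/3).
Weak formulation: find u (satisfying any essential BC) such that ∫_0^1/3 u'(x) v'(x) dx = ∫_0^1/3 f v dx for all v ∈ V (homogeneous Neumann, so boundary terms vanish).
Substituting f(x) = 3*cos(6*π*x), the right-hand side is ∫_0^1/3 (3*cos(6*π*x)) v dx.
Compatibility check (pure Neumann): taking v ≡ 1 ∈ V gives 0 = ∫_0^1/3 f dx + (0) − (0), i.e. ∫_0^1/3 f dx must equal u'(0) − u'(1/3) = 0. Indeed ∫_0^1/3 (3*cos(6*π*x)) dx = 0, so the data are compatible. The solution is then unique only up to an additive constant (fix it e.g. by requiring ∫_0^1/3 u dx = 0).


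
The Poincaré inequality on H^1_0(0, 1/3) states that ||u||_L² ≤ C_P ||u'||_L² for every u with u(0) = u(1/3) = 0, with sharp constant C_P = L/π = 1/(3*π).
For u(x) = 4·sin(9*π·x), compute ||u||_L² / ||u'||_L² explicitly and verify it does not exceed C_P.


||u||_L² / ||u'||_L² = 1/(9*π) < C_P = 1/(3*π).

u(x) = 4·sin(9*π·x), so u'(x) = 36*π*cos(9*π*x).
Writing u(x) = A·sin(kπx/L) with A = 4 and k = 3, use ∫_0^L sin²(kπx/L) dx = L/2 and ∫_0^L cos²(kπx/L) dx = L/2.
u² = 16·sin²(9*π·x) and (u')² = 1296*π^2·cos²(9*π·x), and each of sin², cos² integrates to L/2 = 1/6 over (0, 1/3).
∫_0^1/3 u² dx = 8/3, so ||u||_L² = 2*sqrt(6)/3.
∫_0^1/3 (u')² dx = 216*π^2, so ||u'||_L² = 6*sqrt(6)*π.
Ratio ||u||_L² / ||u'||_L² = 1/(9*π).
Sharp Poincaré constant on H^1_0(0, 1/3) is C_P = L/π = 1/(3*π), achieved by sin(3*π·x).
This is the k = 3 harmonic; the ratio L/(kπ) is strictly less than C_P = L/π, consistent with the sharp inequality ||u||_L² ≤ C_P ||u'||_L².


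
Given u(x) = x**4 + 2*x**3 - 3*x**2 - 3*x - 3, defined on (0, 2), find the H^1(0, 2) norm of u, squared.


||u||_{H^1}^2 = 21712/45

The H^1 norm (squared) on an interval (0, L) is
  ||u||_{H^1}^2 = ∫_0^L u(x)^2 dx + ∫_0^L u'(x)^2 dx.
Compute u'(x) = 4*x**3 + 6*x**2 - 6*x - 3.
Then u(x)^2 = x**8 + 4*x**7 - 2*x**6 - 18*x**5 - 9*x**4 + 6*x**3 + 27*x**2 + 18*x + 9 and u'(x)^2 = 16*x**6 + 48*x**5 - 12*x**4 - 96*x**3 + 36*x + 9.
Integrate each monomial from 0 to 2 using ∫_0^2 c·x^n dx = c·2^(n+1)/(n+1):
  ∫_0^2 u(x)^2 dx = ∫_0^2 (x^8 + 4*x^7 - 2*x^6 - 18*x^5 - 9*x^4 + 6*x^3 + 27*x^2 + 18*x + 9) dx. Term by term:
    ∫_0^2 x^8 dx = 512/9;  ∫_0^2 4*x^7 dx = 128;  ∫_0^2 -2*x^6 dx = -256/7;
    ∫_0^2 -18*x^5 dx = -192;  ∫_0^2 -9*x^4 dx = -288/5;  ∫_0^2 6*x^3 dx = 24;
    ∫_0^2 27*x^2 dx = 72;  ∫_0^2 18*x dx = 36;  ∫_0^2 9 dx = 18.
  Sum: 512/9 + 128 − 256/7 − 192 − 288/5 + 24 + 72 + 36 + 18 = 15346/315.
  ∫_0^2 u'(x)^2 dx = ∫_0^2 (16*x^6 + 48*x^5 - 12*x^4 - 96*x^3 + 36*x + 9) dx. Term by term:
    ∫_0^2 16*x^6 dx = 2048/7;  ∫_0^2 48*x^5 dx = 512;  ∫_0^2 -12*x^4 dx = -384/5;
    ∫_0^2 -96*x^3 dx = -384;  ∫_0^2 36*x dx = 72;  ∫_0^2 9 dx = 18.
  Sum: 2048/7 + 512 − 384/5 − 384 + 72 + 18 = 15182/35.
Adding: ||u||_{H^1}^2 = 15346/315 + 15182/35 = 21712/45.


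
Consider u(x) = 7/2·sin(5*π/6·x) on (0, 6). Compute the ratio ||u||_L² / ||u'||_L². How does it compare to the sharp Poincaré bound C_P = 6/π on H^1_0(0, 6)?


||u||_L² / ||u'||_L² = 6/(5*π) < C_P = 6/π.

u(x) = 7/2·sin(5*π/6·x), so u'(x) = 35*π*cos(5*π*x/6)/12.
Writing u(x) = A·sin(kπx/L) with A = 7/2 and k = 5, use ∫_0^L sin²(kπx/L) dx = L/2 and ∫_0^L cos²(kπx/L) dx = L/2.
u² = 49/4·sin²(5*π/6·x) and (u')² = 1225*π^2/144·cos²(5*π/6·x), and each of sin², cos² integrates to L/2 = 3 over (0, 6).
∫_0^6 u² dx = 147/4, so ||u||_L² = 7*sqrt(3)/2.
∫_0^6 (u')² dx = 1225*π^2/48, so ||u'||_L² = 35*sqrt(3)*π/12.
Ratio ||u||_L² / ||u'||_L² = 6/(5*π).
Sharp Poincaré constant on H^1_0(0, 6) is C_P = L/π = 6/π, achieved by sin(π/6·x).
This is the k = 5 harmonic; the ratio L/(kπ) is strictly less than C_P = L/π, consistent with the sharp inequality ||u||_L² ≤ C_P ||u'||_L².


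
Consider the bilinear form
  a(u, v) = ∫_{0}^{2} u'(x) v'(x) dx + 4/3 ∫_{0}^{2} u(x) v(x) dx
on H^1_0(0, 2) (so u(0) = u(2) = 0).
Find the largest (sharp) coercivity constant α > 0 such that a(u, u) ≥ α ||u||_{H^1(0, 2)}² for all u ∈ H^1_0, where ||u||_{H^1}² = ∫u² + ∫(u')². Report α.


α = 1

Coercivity of a(·,·) on H^1_0(0, 2) means a(u, u) ≥ α ||u||_{H^1}² for every u ∈ H^1_0.
The interval has length L = 2, and Poincaré/coercivity depend only on L. Here a(u, u) = ∫(u')² + (4/3)·∫u².
Here c = 4/3 ≥ 1, so a(u,u) = ∫(u')² + c∫u² ≥ ∫(u')² + ∫u² = ||u||_{H^1}², i.e. α = 1 works. No larger α is possible: a(u,u) ≥ α||u||_{H^1}² means (1−α)∫(u')² ≥ (α−c)∫u², and for the modes u_n = sin(nπ(x−x₀)/L) (x₀ the left endpoint) one has ∫u_n²/∫(u_n')² = (L/(nπ))² → 0, so a(u_n,u_n)/||u_n||_{H^1}² → 1. Hence the optimal constant is α = 1.
Therefore α = 1.


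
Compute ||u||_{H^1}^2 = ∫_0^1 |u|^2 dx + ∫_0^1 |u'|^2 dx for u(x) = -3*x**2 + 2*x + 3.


||u||_{H^1}^2 = 197/15

The H^1 norm (squared) on an interval (0, L) is
  ||u||_{H^1}^2 = ∫_0^L u(x)^2 dx + ∫_0^L u'(x)^2 dx.
Compute u'(x) = 2 - 6*x.
Then u(x)^2 = 9*x**4 - 12*x**3 - 14*x**2 + 12*x + 9 and u'(x)^2 = 36*x**2 - 24*x + 4.
Integrate each monomial from 0 to 1 using ∫_0^1 c·x^n dx = c·1^(n+1)/(n+1):
  ∫_0^1 u(x)^2 dx = ∫_0^1 (9*x^4 - 12*x^3 - 14*x^2 + 12*x + 9) dx. Term by term:
    ∫_0^1 9*x^4 dx = 9/5;  ∫_0^1 -12*x^3 dx = -3;  ∫_0^1 -14*x^2 dx = -14/3;
    ∫_0^1 12*x dx = 6;  ∫_0^1 9 dx = 9.
  Sum: 9/5 − 3 − 14/3 + 6 + 9 = 137/15.
  ∫_0^1 u'(x)^2 dx = ∫_0^1 (36*x^2 - 24*x + 4) dx. Term by term:
    ∫_0^1 36*x^2 dx = 12;  ∫_0^1 -24*x dx = -12;  ∫_0^1 4 dx = 4.
  Sum: 12 − 12 + 4 = 4.
Adding: ||u||_{H^1}^2 = 137/15 + 4 = 197/15.


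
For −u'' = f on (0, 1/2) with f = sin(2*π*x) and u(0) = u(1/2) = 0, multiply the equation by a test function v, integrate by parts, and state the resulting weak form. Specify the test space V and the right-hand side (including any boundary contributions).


V = H^1_0(0, 1/2) (so v(0) = v(1/2) = 0); weak form: ∫_0^1/2 u'v' dx = ∫_0^1/2 (sin(2*π*x)) v dx for all v ∈ V.

Multiply both sides by a test function v and integrate from 0 to 1/2:
  ∫_0^1/2 −u''(x) v(x) dx = ∫_0^1/2 f(x) v(x) dx.
Integrate the LHS by parts once:
  ∫_0^1/2 −u'' v dx = −[u'(x) v(x)]_0^1/2 + ∫_0^1/2 u'(x) v'(x) dx.
Thus ∫_0^1/2 u'(x) v'(x) dx = ∫_0^1/2 f(x) v(x) dx + [u'(x) v(x)]_0^1/2.
Choose V so that boundary terms are either known or forced to vanish.
u is Dirichlet: u(0) = u(1/2) = 0. Let V = H^1_0(0, 1/2); then v(0) = v(1/2) = 0, and [u' v]_0^1/2 = 0.
Weak formulation: find u (satisfying any essential BC) such that ∫_0^1/2 u'(x) v'(x) dx = ∫_0^1/2 f v dx for all v ∈ V.
Substituting f(x) = sin(2*π*x), the right-hand side is ∫_0^1/2 (sin(2*π*x)) v dx.


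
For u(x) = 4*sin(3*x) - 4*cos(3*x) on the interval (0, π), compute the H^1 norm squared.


||u||_{H^1(0,π)}^2 = 160*π

u'(x) = 12*sin(3*x) + 12*cos(3*x).
Expand u² and (u')² and integrate term by term on (0, π), using: for integers n ≥ 1, ∫_0^π sin²(nx) dx = ∫_0^π cos²(nx) dx = π/2; for n ≠ n', ∫_0^π sin(nx)sin(n'x) dx = ∫_0^π cos(nx)cos(n'x) dx = 0; and by product-to-sum, ∫_0^π sin(nx)cos(n'x) dx = ½∫_0^π [sin((n+n')x) + sin((n−n')x)] dx, which is 0 when n+n' is even and 2n/(n²−n'²) when n+n' is odd (it need not vanish on (0, π)).
  u² squared terms: (-4)²·∫cos(3x)² dx = 16·π/2 = 8*π;  (4)²·∫sin(3x)² dx = 16·π/2 = 8*π.
  u² cross terms: 2·(-4)·(4)·∫cos(3x)·sin(3x) dx = -32·(0) = 0.
  So ∫_0^π u² dx = 8*π + 8*π + 0 = 16*π.
  (u')² squared terms: (12)²·∫cos(3x)² dx = 144·π/2 = 72*π;  (12)²·∫sin(3x)² dx = 144·π/2 = 72*π.
  (u')² cross terms: 2·(12)·(12)·∫cos(3x)·sin(3x) dx = 288·(0) = 0.
  So ∫_0^π (u')² dx = 72*π + 72*π + 0 = 144*π.
||u||_{H^1}^2 = (16*π) + (144*π) = 160*π.


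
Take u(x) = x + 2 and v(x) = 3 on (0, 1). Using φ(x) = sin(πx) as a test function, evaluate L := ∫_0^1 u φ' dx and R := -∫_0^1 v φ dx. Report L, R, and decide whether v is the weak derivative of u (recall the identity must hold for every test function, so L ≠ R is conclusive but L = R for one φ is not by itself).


LHS = -2/π, RHS = -6/π. No, v is not the weak derivative of u.

u(x) = x + 2, classical derivative u'(x) = 1.
φ(x) = sin(πx), so φ'(x) = π*cos(π*x).
Note φ(0) = φ(1) = 0, so the boundary term u·φ vanishes.
LHS = ∫_0^1 u(x) φ'(x) dx = ∫_0^1 (π*x*cos(π*x) + 2*π*cos(π*x)) dx. Term by term:
  ∫_0^1 2*π*cos(π*x) dx = 0;  ∫_0^1 π*x*cos(π*x) dx = -2/π.
Sum: 0 − 2/π = -2/π.
So LHS = -2/π.
∫_0^1 v(x) φ(x) dx = ∫_0^1 (3*sin(π*x)) dx. Term by term:
  ∫_0^1 3*sin(π*x) dx = 6/π.
So RHS = -∫_0^1 v(x) φ(x) dx = -6/π.
LHS − RHS = 4/π ≠ 0, so the identity fails.
(For a valid weak derivative the identity must hold for EVERY test function, in particular this one. The failure shows v is NOT the weak derivative of u.)
Correct weak derivative would be u'(x) = 1.


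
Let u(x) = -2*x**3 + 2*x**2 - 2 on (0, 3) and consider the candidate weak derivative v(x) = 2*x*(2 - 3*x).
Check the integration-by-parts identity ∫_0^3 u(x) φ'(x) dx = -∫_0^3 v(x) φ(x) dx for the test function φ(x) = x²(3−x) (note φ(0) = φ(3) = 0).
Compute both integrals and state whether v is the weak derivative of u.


LHS = 486/5, RHS = 486/5. Yes, v = u' weakly.

u(x) = -2*x**3 + 2*x**2 - 2, classical derivative u'(x) = -6*x**2 + 4*x.
φ(x) = x²(3−x), so φ'(x) = 3*x*(2 - x).
Note φ(0) = φ(3) = 0, so the boundary term u·φ vanishes.
LHS = ∫_0^3 u(x) φ'(x) dx = ∫_0^3 (6*x^5 - 18*x^4 + 12*x^3 + 6*x^2 - 12*x) dx. Term by term:
  ∫_0^3 6*x^5 dx = 729;  ∫_0^3 -18*x^4 dx = -4374/5;  ∫_0^3 12*x^3 dx = 243;
  ∫_0^3 6*x^2 dx = 54;  ∫_0^3 -12*x dx = -54.
Sum: 729 − 4374/5 + 243 + 54 − 54 = 486/5.
So LHS = 486/5.
∫_0^3 v(x) φ(x) dx = ∫_0^3 (6*x^5 - 22*x^4 + 12*x^3) dx. Term by term:
  ∫_0^3 6*x^5 dx = 729;  ∫_0^3 -22*x^4 dx = -5346/5;  ∫_0^3 12*x^3 dx = 243.
Sum: 729 − 5346/5 + 243 = -486/5.
So RHS = -∫_0^3 v(x) φ(x) dx = 486/5.
LHS = RHS, so the identity holds for this test φ.
Moreover u is smooth here and v(x) = u'(x) = -6*x**2 + 4*x pointwise, so the identity holds for every test function. Hence v is the weak derivative of u.
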